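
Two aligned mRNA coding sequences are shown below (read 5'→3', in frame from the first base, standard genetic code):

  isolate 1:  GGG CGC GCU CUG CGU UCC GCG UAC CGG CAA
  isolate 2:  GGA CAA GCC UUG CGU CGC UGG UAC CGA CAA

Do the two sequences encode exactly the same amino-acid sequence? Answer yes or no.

Codon 1: GGG Gly / GGA Gly — synonymous.
Codon 2: CGC Arg / CAA Gln — nonsynonymous.
Codon 3: GCU Ala / GCC Ala — synonymous.
Codon 4: CUG Leu / UUG Leu — synonymous.
Codon 5: CGU Arg / CGU Arg — identical.
Codon 6: UCC Ser / CGC Arg — nonsynonymous.
Codon 7: GCG Ala / UGG Trp — nonsynonymous.
Codon 8: UAC Tyr / UAC Tyr — identical.
Codon 9: CGG Arg / CGA Arg — synonymous.
Codon 10: CAA Gln / CAA Gln — identical.
Nonsynonymous differences: 3 → different protein.

no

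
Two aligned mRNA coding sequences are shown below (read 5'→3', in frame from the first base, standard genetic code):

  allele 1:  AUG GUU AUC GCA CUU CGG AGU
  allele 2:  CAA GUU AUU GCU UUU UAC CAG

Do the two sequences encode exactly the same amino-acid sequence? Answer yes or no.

Codon 1: AUG Met / CAA Gln — nonsynonymous.
Codon 2: GUU Val / GUU Val — identical.
Codon 3: AUC Ile / AUU Ile — synonymous.
Codon 4: GCA Ala / GCU Ala — synonymous.
Codon 5: CUU Leu / UUU Phe — nonsynonymous.
Codon 6: CGG Arg / UAC Tyr — nonsynonymous.
Codon 7: AGU Ser / CAG Gln — nonsynonymous.
Nonsynonymous differences: 4 → different protein.

no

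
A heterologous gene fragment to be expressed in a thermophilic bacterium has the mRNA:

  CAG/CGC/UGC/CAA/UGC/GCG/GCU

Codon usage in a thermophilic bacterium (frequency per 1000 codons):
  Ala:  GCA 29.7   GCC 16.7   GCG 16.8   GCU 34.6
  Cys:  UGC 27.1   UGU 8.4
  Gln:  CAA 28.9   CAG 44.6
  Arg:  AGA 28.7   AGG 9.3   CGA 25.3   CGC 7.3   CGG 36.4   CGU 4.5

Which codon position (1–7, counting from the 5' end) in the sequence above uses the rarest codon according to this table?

Codon 1 CAG (Gln): 44.6 per 1000.
Codon 2 CGC (Arg): 7.3 per 1000.
Codon 3 UGC (Cys): 27.1 per 1000.
Codon 4 CAA (Gln): 28.9 per 1000.
Codon 5 UGC (Cys): 27.1 per 1000.
Codon 6 GCG (Ala): 16.8 per 1000.
Codon 7 GCU (Ala): 34.6 per 1000.
Lowest frequency is 7.3 at codon 2.

2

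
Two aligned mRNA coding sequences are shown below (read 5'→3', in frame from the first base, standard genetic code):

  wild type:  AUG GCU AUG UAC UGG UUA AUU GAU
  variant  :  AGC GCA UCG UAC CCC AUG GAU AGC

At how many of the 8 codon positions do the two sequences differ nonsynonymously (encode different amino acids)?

Codon 1: AUG Met / AGC Ser — nonsynonymous.
Codon 2: GCU Ala / GCA Ala — synonymous.
Codon 3: AUG Met / UCG Ser — nonsynonymous.
Codon 4: UAC Tyr / UAC Tyr — identical.
Codon 5: UGG Trp / CCC Pro — nonsynonymous.
Codon 6: UUA Leu / AUG Met — nonsynonymous.
Codon 7: AUU Ile / GAU Asp — nonsynonymous.
Codon 8: GAU Asp / AGC Ser — nonsynonymous.
Nonsynonymous differences: 6.

6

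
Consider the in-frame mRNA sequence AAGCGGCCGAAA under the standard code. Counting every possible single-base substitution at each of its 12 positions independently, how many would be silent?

9

Codon 1 (AAG, Lys): 1 synonymous substitution.
Codon 2 (CGG, Arg): 4 synonymous substitutions.
Codon 3 (CCG, Pro): 3 synonymous substitutions.
Codon 4 (AAA, Lys): 1 synonymous substitution.
Total: 1 + 4 + 3 + 1 = 9.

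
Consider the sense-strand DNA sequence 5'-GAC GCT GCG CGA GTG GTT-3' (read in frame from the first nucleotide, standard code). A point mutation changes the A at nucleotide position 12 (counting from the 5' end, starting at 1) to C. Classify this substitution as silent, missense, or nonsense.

silent

Position 12 falls in codon 4: CGA → Arg.
After the substitution the codon is CGC → Arg.
Both encode Arg, so the change is synonymous.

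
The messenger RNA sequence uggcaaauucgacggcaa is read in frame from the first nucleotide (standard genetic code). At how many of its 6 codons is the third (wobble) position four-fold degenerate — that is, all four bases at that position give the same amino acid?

2

Codon 1 UGG (Trp): third position 1-fold.
Codon 2 CAA (Gln): third position 2-fold.
Codon 3 AUU (Ile): third position 3-fold.
Codon 4 CGA (Arg): third position 4-fold.
Codon 5 CGG (Arg): third position 4-fold.
Codon 6 CAA (Gln): third position 2-fold.
Four-fold degenerate third positions: 2.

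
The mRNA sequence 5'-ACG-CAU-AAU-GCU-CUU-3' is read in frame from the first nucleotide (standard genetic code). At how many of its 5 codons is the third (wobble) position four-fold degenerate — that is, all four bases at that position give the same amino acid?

Codon 1 ACG (Thr): third position 4-fold.
Codon 2 CAU (His): third position 2-fold.
Codon 3 AAU (Asn): third position 2-fold.
Codon 4 GCU (Ala): third position 4-fold.
Codon 5 CUU (Leu): third position 4-fold.
Four-fold degenerate third positions: 3.

3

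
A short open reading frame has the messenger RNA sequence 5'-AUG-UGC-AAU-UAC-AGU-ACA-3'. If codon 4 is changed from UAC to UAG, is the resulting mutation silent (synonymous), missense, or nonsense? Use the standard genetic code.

Position 12 falls in codon 4: UAC → Tyr.
After the substitution the codon is UAG → Stop.
The new codon is a stop codon, so this is a nonsense mutation.

nonsense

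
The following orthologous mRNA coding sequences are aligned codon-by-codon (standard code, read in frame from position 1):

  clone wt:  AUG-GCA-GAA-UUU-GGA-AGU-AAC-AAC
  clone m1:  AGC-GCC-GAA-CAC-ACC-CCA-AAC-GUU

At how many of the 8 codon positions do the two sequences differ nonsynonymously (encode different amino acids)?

Codon 1: AUG Met / AGC Ser — nonsynonymous.
Codon 2: GCA Ala / GCC Ala — synonymous.
Codon 3: GAA Glu / GAA Glu — identical.
Codon 4: UUU Phe / CAC His — nonsynonymous.
Codon 5: GGA Gly / ACC Thr — nonsynonymous.
Codon 6: AGU Ser / CCA Pro — nonsynonymous.
Codon 7: AAC Asn / AAC Asn — identical.
Codon 8: AAC Asn / GUU Val — nonsynonymous.
Nonsynonymous differences: 5.

5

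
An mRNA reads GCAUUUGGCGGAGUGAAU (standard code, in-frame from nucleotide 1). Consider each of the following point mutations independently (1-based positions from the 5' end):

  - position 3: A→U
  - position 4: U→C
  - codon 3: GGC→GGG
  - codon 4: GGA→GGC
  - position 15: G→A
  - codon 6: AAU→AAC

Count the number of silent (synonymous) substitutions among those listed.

Codon 1: GCA (Ala) → GCU (Ala) — synonymous.
Codon 2: UUU (Phe) → CUU (Leu) — missense.
Codon 3: GGC (Gly) → GGG (Gly) — synonymous.
Codon 4: GGA (Gly) → GGC (Gly) — synonymous.
Codon 5: GUG (Val) → GUA (Val) — synonymous.
Codon 6: AAU (Asn) → AAC (Asn) — synonymous.
Synonymous: 5 of 6.

5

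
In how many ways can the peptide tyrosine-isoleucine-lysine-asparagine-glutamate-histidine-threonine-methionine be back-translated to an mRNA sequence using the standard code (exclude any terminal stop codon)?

Tyr: 2 codons.
Ile: 3 codons.
Lys: 2 codons.
Asn: 2 codons.
Glu: 2 codons.
His: 2 codons.
Thr: 4 codons.
Met: 1 codon.
2 × 3 × 2 × 2 × 2 × 2 × 4 × 1 = 384.

384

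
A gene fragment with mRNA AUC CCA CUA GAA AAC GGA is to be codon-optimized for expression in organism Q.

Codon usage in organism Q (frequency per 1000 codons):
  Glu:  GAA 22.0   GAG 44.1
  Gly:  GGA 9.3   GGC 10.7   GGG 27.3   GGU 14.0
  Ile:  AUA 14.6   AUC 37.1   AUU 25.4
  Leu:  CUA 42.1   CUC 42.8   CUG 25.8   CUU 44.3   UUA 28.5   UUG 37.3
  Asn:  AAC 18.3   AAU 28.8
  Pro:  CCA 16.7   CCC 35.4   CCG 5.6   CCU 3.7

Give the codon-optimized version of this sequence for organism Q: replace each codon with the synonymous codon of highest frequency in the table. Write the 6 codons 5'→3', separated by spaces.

AUC CCC CUU GAG AAU GGG

Codon 1 (Ile): best is AUC at 37.1.
Codon 2 (Pro): best is CCC at 35.4.
Codon 3 (Leu): best is CUU at 44.3.
Codon 4 (Glu): best is GAG at 44.1.
Codon 5 (Asn): best is AAU at 28.8.
Codon 6 (Gly): best is GGG at 27.3.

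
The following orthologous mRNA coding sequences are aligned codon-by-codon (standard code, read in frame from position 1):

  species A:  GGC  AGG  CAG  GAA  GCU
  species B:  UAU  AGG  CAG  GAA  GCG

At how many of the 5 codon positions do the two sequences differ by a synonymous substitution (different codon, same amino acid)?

1

Codon 1: GGC Gly / UAU Tyr — nonsynonymous.
Codon 2: AGG Arg / AGG Arg — identical.
Codon 3: CAG Gln / CAG Gln — identical.
Codon 4: GAA Glu / GAA Glu — identical.
Codon 5: GCU Ala / GCG Ala — synonymous.
Synonymous differences: 1.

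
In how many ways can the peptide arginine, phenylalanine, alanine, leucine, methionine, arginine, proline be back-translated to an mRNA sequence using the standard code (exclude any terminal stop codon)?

6912

Arg: 6 codons.
Phe: 2 codons.
Ala: 4 codons.
Leu: 6 codons.
Met: 1 codon.
Arg: 6 codons.
Pro: 4 codons.
6 × 2 × 4 × 6 × 1 × 6 × 4 = 6912.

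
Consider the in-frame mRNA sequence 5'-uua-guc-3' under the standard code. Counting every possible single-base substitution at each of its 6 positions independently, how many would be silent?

5

Codon 1 (UUA, Leu): 2 synonymous substitutions.
Codon 2 (GUC, Val): 3 synonymous substitutions.
Total: 2 + 3 = 5.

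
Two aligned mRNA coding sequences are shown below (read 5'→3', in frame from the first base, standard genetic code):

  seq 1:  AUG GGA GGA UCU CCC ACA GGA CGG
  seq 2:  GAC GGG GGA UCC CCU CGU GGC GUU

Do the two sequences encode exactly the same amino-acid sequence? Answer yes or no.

no

Codon 1: AUG Met / GAC Asp — nonsynonymous.
Codon 2: GGA Gly / GGG Gly — synonymous.
Codon 3: GGA Gly / GGA Gly — identical.
Codon 4: UCU Ser / UCC Ser — synonymous.
Codon 5: CCC Pro / CCU Pro — synonymous.
Codon 6: ACA Thr / CGU Arg — nonsynonymous.
Codon 7: GGA Gly / GGC Gly — synonymous.
Codon 8: CGG Arg / GUU Val — nonsynonymous.
Nonsynonymous differences: 3 → different protein.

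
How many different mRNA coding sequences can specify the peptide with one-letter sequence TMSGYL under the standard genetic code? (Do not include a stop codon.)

Thr: 4 codons.
Met: 1 codon.
Ser: 6 codons.
Gly: 4 codons.
Tyr: 2 codons.
Leu: 6 codons.
4 × 1 × 6 × 4 × 2 × 6 = 1152.

1152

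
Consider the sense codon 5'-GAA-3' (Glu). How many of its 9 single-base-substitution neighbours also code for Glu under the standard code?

1

Position 1: none → 0 synonymous.
Position 2: none → 0 synonymous.
Position 3: GAG → 1 synonymous.
Total: 0 + 0 + 1 = 1.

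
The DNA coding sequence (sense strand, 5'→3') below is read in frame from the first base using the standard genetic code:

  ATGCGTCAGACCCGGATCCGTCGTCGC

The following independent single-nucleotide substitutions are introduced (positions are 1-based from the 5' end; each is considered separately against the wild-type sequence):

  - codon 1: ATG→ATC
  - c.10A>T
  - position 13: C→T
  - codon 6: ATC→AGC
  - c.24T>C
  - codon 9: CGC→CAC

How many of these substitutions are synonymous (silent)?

1

Codon 1: ATG (Met) → ATC (Ile) — missense.
Codon 4: ACC (Thr) → TCC (Ser) — missense.
Codon 5: CGG (Arg) → TGG (Trp) — missense.
Codon 6: ATC (Ile) → AGC (Ser) — missense.
Codon 8: CGT (Arg) → CGC (Arg) — synonymous.
Codon 9: CGC (Arg) → CAC (His) — missense.
Synonymous: 1 of 6.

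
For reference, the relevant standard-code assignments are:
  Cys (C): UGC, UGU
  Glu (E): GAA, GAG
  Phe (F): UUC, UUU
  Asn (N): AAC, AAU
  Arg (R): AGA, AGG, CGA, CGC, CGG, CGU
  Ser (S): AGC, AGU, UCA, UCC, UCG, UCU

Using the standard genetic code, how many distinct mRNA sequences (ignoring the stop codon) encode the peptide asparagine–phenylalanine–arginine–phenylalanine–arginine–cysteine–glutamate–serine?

6912

Asn: 2 codons.
Phe: 2 codons.
Arg: 6 codons.
Phe: 2 codons.
Arg: 6 codons.
Cys: 2 codons.
Glu: 2 codons.
Ser: 6 codons.
2 × 2 × 6 × 2 × 6 × 2 × 2 × 6 = 6912.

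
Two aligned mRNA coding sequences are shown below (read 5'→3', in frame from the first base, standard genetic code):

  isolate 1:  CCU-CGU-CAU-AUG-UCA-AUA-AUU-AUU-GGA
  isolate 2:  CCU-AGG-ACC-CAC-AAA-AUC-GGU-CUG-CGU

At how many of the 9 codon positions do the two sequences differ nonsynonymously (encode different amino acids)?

6

Codon 1: CCU Pro / CCU Pro — identical.
Codon 2: CGU Arg / AGG Arg — synonymous.
Codon 3: CAU His / ACC Thr — nonsynonymous.
Codon 4: AUG Met / CAC His — nonsynonymous.
Codon 5: UCA Ser / AAA Lys — nonsynonymous.
Codon 6: AUA Ile / AUC Ile — synonymous.
Codon 7: AUU Ile / GGU Gly — nonsynonymous.
Codon 8: AUU Ile / CUG Leu — nonsynonymous.
Codon 9: GGA Gly / CGU Arg — nonsynonymous.
Nonsynonymous differences: 6.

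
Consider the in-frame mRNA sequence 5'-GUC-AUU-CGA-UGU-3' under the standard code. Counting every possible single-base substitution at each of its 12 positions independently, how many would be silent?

Codon 1 (GUC, Val): 3 synonymous substitutions.
Codon 2 (AUU, Ile): 2 synonymous substitutions.
Codon 3 (CGA, Arg): 4 synonymous substitutions.
Codon 4 (UGU, Cys): 1 synonymous substitution.
Total: 3 + 2 + 4 + 1 = 10.

10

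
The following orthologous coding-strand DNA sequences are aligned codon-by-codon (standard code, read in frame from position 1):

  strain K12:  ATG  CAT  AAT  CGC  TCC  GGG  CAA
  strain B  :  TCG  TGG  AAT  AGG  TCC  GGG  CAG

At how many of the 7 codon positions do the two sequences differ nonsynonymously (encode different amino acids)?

2

Codon 1: ATG Met / TCG Ser — nonsynonymous.
Codon 2: CAT His / TGG Trp — nonsynonymous.
Codon 3: AAT Asn / AAT Asn — identical.
Codon 4: CGC Arg / AGG Arg — synonymous.
Codon 5: TCC Ser / TCC Ser — identical.
Codon 6: GGG Gly / GGG Gly — identical.
Codon 7: CAA Gln / CAG Gln — synonymous.
Nonsynonymous differences: 2.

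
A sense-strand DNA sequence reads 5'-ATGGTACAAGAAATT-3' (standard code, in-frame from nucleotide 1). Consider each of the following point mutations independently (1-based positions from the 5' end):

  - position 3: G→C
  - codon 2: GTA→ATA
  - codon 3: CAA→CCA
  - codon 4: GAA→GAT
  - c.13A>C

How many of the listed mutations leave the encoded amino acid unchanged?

0

Codon 1: ATG (Met) → ATC (Ile) — missense.
Codon 2: GTA (Val) → ATA (Ile) — missense.
Codon 3: CAA (Gln) → CCA (Pro) — missense.
Codon 4: GAA (Glu) → GAT (Asp) — missense.
Codon 5: ATT (Ile) → CTT (Leu) — missense.
Synonymous: 0 of 5.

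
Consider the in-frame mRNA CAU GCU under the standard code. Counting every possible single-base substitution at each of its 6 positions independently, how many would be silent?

Codon 1 (CAU, His): 1 synonymous substitution.
Codon 2 (GCU, Ala): 3 synonymous substitutions.
Total: 1 + 3 = 4.

4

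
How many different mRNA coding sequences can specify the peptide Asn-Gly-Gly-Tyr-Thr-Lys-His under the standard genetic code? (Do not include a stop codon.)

1024

Asn: 2 codons.
Gly: 4 codons.
Gly: 4 codons.
Tyr: 2 codons.
Thr: 4 codons.
Lys: 2 codons.
His: 2 codons.
2 × 4 × 4 × 2 × 4 × 2 × 2 = 1024.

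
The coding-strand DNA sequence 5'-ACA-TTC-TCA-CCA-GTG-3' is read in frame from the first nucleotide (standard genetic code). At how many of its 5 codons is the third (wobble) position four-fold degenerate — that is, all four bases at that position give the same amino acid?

Codon 1 ACA (Thr): third position 4-fold.
Codon 2 TTC (Phe): third position 2-fold.
Codon 3 TCA (Ser): third position 4-fold.
Codon 4 CCA (Pro): third position 4-fold.
Codon 5 GTG (Val): third position 4-fold.
Four-fold degenerate third positions: 4.

4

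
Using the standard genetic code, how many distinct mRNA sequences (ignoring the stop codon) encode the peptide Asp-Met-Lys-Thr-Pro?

64

Asp: 2 codons.
Met: 1 codon.
Lys: 2 codons.
Thr: 4 codons.
Pro: 4 codons.
2 × 1 × 2 × 4 × 4 = 64.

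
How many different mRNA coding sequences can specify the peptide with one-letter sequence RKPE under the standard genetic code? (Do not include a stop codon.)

96

Arg: 6 codons.
Lys: 2 codons.
Pro: 4 codons.
Glu: 2 codons.
6 × 2 × 4 × 2 = 96.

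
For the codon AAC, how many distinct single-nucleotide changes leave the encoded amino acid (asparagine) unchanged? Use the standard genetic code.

Position 1: none → 0 synonymous.
Position 2: none → 0 synonymous.
Position 3: AAT → 1 synonymous.
Total: 0 + 0 + 1 = 1.

1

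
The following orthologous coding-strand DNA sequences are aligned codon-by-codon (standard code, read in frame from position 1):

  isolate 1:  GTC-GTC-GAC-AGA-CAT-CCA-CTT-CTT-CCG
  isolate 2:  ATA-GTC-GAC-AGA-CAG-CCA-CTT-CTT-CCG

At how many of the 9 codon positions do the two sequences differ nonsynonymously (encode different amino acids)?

2

Codon 1: GTC Val / ATA Ile — nonsynonymous.
Codon 2: GTC Val / GTC Val — identical.
Codon 3: GAC Asp / GAC Asp — identical.
Codon 4: AGA Arg / AGA Arg — identical.
Codon 5: CAT His / CAG Gln — nonsynonymous.
Codon 6: CCA Pro / CCA Pro — identical.
Codon 7: CTT Leu / CTT Leu — identical.
Codon 8: CTT Leu / CTT Leu — identical.
Codon 9: CCG Pro / CCG Pro — identical.
Nonsynonymous differences: 2.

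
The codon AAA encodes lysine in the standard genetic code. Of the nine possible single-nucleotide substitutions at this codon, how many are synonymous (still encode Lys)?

1

Position 1: none → 0 synonymous.
Position 2: none → 0 synonymous.
Position 3: AAG → 1 synonymous.
Total: 0 + 0 + 1 = 1.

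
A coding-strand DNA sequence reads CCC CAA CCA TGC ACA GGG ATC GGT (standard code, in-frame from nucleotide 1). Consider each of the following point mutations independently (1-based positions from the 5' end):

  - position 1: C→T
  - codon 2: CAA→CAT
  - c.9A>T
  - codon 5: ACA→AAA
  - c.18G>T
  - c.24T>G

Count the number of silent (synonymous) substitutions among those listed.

3

Codon 1: CCC (Pro) → TCC (Ser) — missense.
Codon 2: CAA (Gln) → CAT (His) — missense.
Codon 3: CCA (Pro) → CCT (Pro) — synonymous.
Codon 5: ACA (Thr) → AAA (Lys) — missense.
Codon 6: GGG (Gly) → GGT (Gly) — synonymous.
Codon 8: GGT (Gly) → GGG (Gly) — synonymous.
Synonymous: 3 of 6.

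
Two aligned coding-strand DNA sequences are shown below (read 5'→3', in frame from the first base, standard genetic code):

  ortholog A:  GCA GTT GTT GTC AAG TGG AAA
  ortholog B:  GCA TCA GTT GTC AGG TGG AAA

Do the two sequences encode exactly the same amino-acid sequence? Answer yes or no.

Codon 1: GCA Ala / GCA Ala — identical.
Codon 2: GTT Val / TCA Ser — nonsynonymous.
Codon 3: GTT Val / GTT Val — identical.
Codon 4: GTC Val / GTC Val — identical.
Codon 5: AAG Lys / AGG Arg — nonsynonymous.
Codon 6: TGG Trp / TGG Trp — identical.
Codon 7: AAA Lys / AAA Lys — identical.
Nonsynonymous differences: 2 → different protein.

no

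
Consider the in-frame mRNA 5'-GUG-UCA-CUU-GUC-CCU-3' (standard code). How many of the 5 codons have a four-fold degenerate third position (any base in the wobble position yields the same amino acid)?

Codon 1 GUG (Val): third position 4-fold.
Codon 2 UCA (Ser): third position 4-fold.
Codon 3 CUU (Leu): third position 4-fold.
Codon 4 GUC (Val): third position 4-fold.
Codon 5 CCU (Pro): third position 4-fold.
Four-fold degenerate third positions: 5.

5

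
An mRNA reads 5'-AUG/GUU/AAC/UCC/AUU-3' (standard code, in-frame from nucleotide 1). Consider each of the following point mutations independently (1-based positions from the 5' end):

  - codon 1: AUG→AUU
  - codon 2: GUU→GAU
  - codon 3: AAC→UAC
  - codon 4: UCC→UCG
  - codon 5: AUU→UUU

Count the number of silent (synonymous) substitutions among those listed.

Codon 1: AUG (Met) → AUU (Ile) — missense.
Codon 2: GUU (Val) → GAU (Asp) — missense.
Codon 3: AAC (Asn) → UAC (Tyr) — missense.
Codon 4: UCC (Ser) → UCG (Ser) — synonymous.
Codon 5: AUU (Ile) → UUU (Phe) — missense.
Synonymous: 1 of 5.

1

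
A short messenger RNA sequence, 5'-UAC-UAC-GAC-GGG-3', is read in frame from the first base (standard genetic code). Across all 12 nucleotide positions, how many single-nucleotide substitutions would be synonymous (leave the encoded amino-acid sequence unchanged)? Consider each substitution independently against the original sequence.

6

Codon 1 (UAC, Tyr): 1 synonymous substitution.
Codon 2 (UAC, Tyr): 1 synonymous substitution.
Codon 3 (GAC, Asp): 1 synonymous substitution.
Codon 4 (GGG, Gly): 3 synonymous substitutions.
Total: 1 + 1 + 1 + 3 = 6.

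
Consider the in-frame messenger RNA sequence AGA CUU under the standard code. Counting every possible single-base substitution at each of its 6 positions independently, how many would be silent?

5

Codon 1 (AGA, Arg): 2 synonymous substitutions.
Codon 2 (CUU, Leu): 3 synonymous substitutions.
Total: 2 + 3 = 5.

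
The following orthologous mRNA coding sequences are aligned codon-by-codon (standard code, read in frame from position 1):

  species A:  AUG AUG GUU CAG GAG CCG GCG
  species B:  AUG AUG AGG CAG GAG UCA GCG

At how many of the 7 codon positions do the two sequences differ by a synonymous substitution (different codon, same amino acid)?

Codon 1: AUG Met / AUG Met — identical.
Codon 2: AUG Met / AUG Met — identical.
Codon 3: GUU Val / AGG Arg — nonsynonymous.
Codon 4: CAG Gln / CAG Gln — identical.
Codon 5: GAG Glu / GAG Glu — identical.
Codon 6: CCG Pro / UCA Ser — nonsynonymous.
Codon 7: GCG Ala / GCG Ala — identical.
Synonymous differences: 0.

0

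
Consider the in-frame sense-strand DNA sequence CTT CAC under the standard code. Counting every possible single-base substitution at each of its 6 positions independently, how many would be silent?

4

Codon 1 (CTT, Leu): 3 synonymous substitutions.
Codon 2 (CAC, His): 1 synonymous substitution.
Total: 3 + 1 = 4.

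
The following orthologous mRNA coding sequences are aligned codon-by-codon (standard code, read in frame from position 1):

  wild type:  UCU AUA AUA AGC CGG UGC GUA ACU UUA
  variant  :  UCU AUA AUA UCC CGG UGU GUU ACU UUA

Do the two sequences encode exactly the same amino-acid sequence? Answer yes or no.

Codon 1: UCU Ser / UCU Ser — identical.
Codon 2: AUA Ile / AUA Ile — identical.
Codon 3: AUA Ile / AUA Ile — identical.
Codon 4: AGC Ser / UCC Ser — synonymous.
Codon 5: CGG Arg / CGG Arg — identical.
Codon 6: UGC Cys / UGU Cys — synonymous.
Codon 7: GUA Val / GUU Val — synonymous.
Codon 8: ACU Thr / ACU Thr — identical.
Codon 9: UUA Leu / UUA Leu — identical.
Nonsynonymous differences: 0 → same protein.

yes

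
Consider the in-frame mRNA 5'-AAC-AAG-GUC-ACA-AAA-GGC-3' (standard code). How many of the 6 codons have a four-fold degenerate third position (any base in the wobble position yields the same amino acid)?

3

Codon 1 AAC (Asn): third position 2-fold.
Codon 2 AAG (Lys): third position 2-fold.
Codon 3 GUC (Val): third position 4-fold.
Codon 4 ACA (Thr): third position 4-fold.
Codon 5 AAA (Lys): third position 2-fold.
Codon 6 GGC (Gly): third position 4-fold.
Four-fold degenerate third positions: 3.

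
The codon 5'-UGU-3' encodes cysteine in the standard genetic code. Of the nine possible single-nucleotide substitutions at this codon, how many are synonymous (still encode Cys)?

Position 1: none → 0 synonymous.
Position 2: none → 0 synonymous.
Position 3: UGC → 1 synonymous.
Total: 0 + 0 + 1 = 1.

1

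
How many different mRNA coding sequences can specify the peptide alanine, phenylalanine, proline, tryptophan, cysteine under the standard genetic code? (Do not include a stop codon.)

64

Ala: 4 codons.
Phe: 2 codons.
Pro: 4 codons.
Trp: 1 codon.
Cys: 2 codons.
4 × 2 × 4 × 1 × 2 = 64.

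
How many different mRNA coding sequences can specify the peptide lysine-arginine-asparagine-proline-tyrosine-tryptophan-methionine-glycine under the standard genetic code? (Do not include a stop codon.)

768

Lys: 2 codons.
Arg: 6 codons.
Asn: 2 codons.
Pro: 4 codons.
Tyr: 2 codons.
Trp: 1 codon.
Met: 1 codon.
Gly: 4 codons.
2 × 6 × 2 × 4 × 2 × 1 × 1 × 4 = 768.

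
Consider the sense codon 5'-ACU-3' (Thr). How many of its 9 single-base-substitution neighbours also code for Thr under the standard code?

3

Position 1: none → 0 synonymous.
Position 2: none → 0 synonymous.
Position 3: ACC, ACA, ACG → 3 synonymous.
Total: 0 + 0 + 3 = 3.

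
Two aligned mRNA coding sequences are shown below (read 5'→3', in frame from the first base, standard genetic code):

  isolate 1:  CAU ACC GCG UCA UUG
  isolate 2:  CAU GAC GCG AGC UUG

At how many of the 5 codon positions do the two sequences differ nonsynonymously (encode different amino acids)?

1

Codon 1: CAU His / CAU His — identical.
Codon 2: ACC Thr / GAC Asp — nonsynonymous.
Codon 3: GCG Ala / GCG Ala — identical.
Codon 4: UCA Ser / AGC Ser — synonymous.
Codon 5: UUG Leu / UUG Leu — identical.
Nonsynonymous differences: 1.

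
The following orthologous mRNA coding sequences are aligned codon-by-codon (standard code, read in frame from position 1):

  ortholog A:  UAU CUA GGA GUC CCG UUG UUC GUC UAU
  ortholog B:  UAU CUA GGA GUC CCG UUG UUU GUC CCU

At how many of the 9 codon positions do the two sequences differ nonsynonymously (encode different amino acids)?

1

Codon 1: UAU Tyr / UAU Tyr — identical.
Codon 2: CUA Leu / CUA Leu — identical.
Codon 3: GGA Gly / GGA Gly — identical.
Codon 4: GUC Val / GUC Val — identical.
Codon 5: CCG Pro / CCG Pro — identical.
Codon 6: UUG Leu / UUG Leu — identical.
Codon 7: UUC Phe / UUU Phe — synonymous.
Codon 8: GUC Val / GUC Val — identical.
Codon 9: UAU Tyr / CCU Pro — nonsynonymous.
Nonsynonymous differences: 1.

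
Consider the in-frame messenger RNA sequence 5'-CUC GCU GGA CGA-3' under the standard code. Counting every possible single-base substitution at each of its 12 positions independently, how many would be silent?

Codon 1 (CUC, Leu): 3 synonymous substitutions.
Codon 2 (GCU, Ala): 3 synonymous substitutions.
Codon 3 (GGA, Gly): 3 synonymous substitutions.
Codon 4 (CGA, Arg): 4 synonymous substitutions.
Total: 3 + 3 + 3 + 4 = 13.

13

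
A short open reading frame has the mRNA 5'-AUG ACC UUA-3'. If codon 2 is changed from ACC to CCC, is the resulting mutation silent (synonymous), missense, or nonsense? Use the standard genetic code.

missense

Position 4 falls in codon 2: ACC → Thr.
After the substitution the codon is CCC → Pro.
Thr ≠ Pro, so this is a missense mutation.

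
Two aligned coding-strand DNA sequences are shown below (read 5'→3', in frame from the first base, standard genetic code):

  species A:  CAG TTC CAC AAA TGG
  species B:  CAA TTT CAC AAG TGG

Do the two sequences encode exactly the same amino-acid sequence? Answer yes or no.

yes

Codon 1: CAG Gln / CAA Gln — synonymous.
Codon 2: TTC Phe / TTT Phe — synonymous.
Codon 3: CAC His / CAC His — identical.
Codon 4: AAA Lys / AAG Lys — synonymous.
Codon 5: TGG Trp / TGG Trp — identical.
Nonsynonymous differences: 0 → same protein.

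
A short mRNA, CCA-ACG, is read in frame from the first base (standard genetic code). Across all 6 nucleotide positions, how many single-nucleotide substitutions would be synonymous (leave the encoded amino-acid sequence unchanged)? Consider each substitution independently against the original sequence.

Codon 1 (CCA, Pro): 3 synonymous substitutions.
Codon 2 (ACG, Thr): 3 synonymous substitutions.
Total: 3 + 3 = 6.

6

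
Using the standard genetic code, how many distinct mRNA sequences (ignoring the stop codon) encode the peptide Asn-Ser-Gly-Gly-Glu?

384

Asn: 2 codons.
Ser: 6 codons.
Gly: 4 codons.
Gly: 4 codons.
Glu: 2 codons.
2 × 6 × 4 × 4 × 2 = 384.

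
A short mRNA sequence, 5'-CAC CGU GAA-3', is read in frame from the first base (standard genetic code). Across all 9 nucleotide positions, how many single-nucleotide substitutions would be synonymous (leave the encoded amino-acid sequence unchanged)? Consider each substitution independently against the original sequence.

Codon 1 (CAC, His): 1 synonymous substitution.
Codon 2 (CGU, Arg): 3 synonymous substitutions.
Codon 3 (GAA, Glu): 1 synonymous substitution.
Total: 1 + 3 + 1 = 5.

5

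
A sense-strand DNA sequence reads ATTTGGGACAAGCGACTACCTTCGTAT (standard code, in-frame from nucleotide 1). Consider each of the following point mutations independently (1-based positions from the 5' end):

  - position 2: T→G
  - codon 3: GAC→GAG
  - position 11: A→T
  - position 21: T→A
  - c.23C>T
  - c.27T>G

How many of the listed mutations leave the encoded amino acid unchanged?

Codon 1: ATT (Ile) → AGT (Ser) — missense.
Codon 3: GAC (Asp) → GAG (Glu) — missense.
Codon 4: AAG (Lys) → ATG (Met) — missense.
Codon 7: CCT (Pro) → CCA (Pro) — synonymous.
Codon 8: TCG (Ser) → TTG (Leu) — missense.
Codon 9: TAT (Tyr) → TAG (Stop) — nonsense.
Synonymous: 1 of 6.

1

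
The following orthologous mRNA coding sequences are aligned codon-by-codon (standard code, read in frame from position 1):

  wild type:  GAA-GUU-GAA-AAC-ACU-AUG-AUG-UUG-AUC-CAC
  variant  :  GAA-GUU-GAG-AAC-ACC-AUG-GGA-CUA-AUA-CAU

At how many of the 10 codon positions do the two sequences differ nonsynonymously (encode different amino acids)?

1

Codon 1: GAA Glu / GAA Glu — identical.
Codon 2: GUU Val / GUU Val — identical.
Codon 3: GAA Glu / GAG Glu — synonymous.
Codon 4: AAC Asn / AAC Asn — identical.
Codon 5: ACU Thr / ACC Thr — synonymous.
Codon 6: AUG Met / AUG Met — identical.
Codon 7: AUG Met / GGA Gly — nonsynonymous.
Codon 8: UUG Leu / CUA Leu — synonymous.
Codon 9: AUC Ile / AUA Ile — synonymous.
Codon 10: CAC His / CAU His — synonymous.
Nonsynonymous differences: 1.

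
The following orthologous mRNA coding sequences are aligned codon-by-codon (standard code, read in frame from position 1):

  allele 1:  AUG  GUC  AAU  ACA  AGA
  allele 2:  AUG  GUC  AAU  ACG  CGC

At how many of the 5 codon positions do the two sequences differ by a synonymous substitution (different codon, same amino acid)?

Codon 1: AUG Met / AUG Met — identical.
Codon 2: GUC Val / GUC Val — identical.
Codon 3: AAU Asn / AAU Asn — identical.
Codon 4: ACA Thr / ACG Thr — synonymous.
Codon 5: AGA Arg / CGC Arg — synonymous.
Synonymous differences: 2.

2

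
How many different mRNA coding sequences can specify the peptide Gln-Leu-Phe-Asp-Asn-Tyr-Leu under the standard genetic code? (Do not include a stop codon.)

1152

Gln: 2 codons.
Leu: 6 codons.
Phe: 2 codons.
Asp: 2 codons.
Asn: 2 codons.
Tyr: 2 codons.
Leu: 6 codons.
2 × 6 × 2 × 2 × 2 × 2 × 6 = 1152.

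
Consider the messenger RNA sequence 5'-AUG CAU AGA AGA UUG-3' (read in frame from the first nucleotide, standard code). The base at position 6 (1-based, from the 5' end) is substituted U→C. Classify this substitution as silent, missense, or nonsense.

silent

Position 6 falls in codon 2: CAU → His.
After the substitution the codon is CAC → His.
Both encode His, so the change is synonymous.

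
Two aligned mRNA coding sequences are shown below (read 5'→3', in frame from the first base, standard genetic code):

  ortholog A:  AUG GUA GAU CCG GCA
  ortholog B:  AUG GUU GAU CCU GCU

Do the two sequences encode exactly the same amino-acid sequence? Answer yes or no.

yes

Codon 1: AUG Met / AUG Met — identical.
Codon 2: GUA Val / GUU Val — synonymous.
Codon 3: GAU Asp / GAU Asp — identical.
Codon 4: CCG Pro / CCU Pro — synonymous.
Codon 5: GCA Ala / GCU Ala — synonymous.
Nonsynonymous differences: 0 → same protein.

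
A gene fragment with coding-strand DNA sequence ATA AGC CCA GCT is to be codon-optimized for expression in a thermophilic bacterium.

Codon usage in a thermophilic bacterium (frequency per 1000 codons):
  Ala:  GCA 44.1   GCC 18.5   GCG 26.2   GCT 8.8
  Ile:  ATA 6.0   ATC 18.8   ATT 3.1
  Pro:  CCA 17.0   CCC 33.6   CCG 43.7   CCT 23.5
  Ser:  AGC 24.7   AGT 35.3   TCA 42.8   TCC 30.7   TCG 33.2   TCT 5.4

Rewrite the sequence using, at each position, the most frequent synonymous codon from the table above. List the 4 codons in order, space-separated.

ATC TCA CCG GCA

Codon 1 (Ile): best is ATC at 18.8.
Codon 2 (Ser): best is TCA at 42.8.
Codon 3 (Pro): best is CCG at 43.7.
Codon 4 (Ala): best is GCA at 44.1.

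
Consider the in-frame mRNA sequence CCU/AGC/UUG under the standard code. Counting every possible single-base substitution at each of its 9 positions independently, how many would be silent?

Codon 1 (CCU, Pro): 3 synonymous substitutions.
Codon 2 (AGC, Ser): 1 synonymous substitution.
Codon 3 (UUG, Leu): 2 synonymous substitutions.
Total: 3 + 1 + 2 = 6.

6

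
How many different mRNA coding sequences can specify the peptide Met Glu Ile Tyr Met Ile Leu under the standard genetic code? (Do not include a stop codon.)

Met: 1 codon.
Glu: 2 codons.
Ile: 3 codons.
Tyr: 2 codons.
Met: 1 codon.
Ile: 3 codons.
Leu: 6 codons.
1 × 2 × 3 × 2 × 1 × 3 × 6 = 216.

216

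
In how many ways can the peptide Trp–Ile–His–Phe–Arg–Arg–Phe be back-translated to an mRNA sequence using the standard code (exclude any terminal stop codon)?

864

Trp: 1 codon.
Ile: 3 codons.
His: 2 codons.
Phe: 2 codons.
Arg: 6 codons.
Arg: 6 codons.
Phe: 2 codons.
1 × 3 × 2 × 2 × 6 × 6 × 2 = 864.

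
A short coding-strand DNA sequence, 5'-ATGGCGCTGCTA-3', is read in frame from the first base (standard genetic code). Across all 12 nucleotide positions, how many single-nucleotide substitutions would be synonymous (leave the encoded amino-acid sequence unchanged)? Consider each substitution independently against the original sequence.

Codon 1 (ATG, Met): 0 synonymous substitutions.
Codon 2 (GCG, Ala): 3 synonymous substitutions.
Codon 3 (CTG, Leu): 4 synonymous substitutions.
Codon 4 (CTA, Leu): 4 synonymous substitutions.
Total: 0 + 3 + 4 + 4 = 11.

11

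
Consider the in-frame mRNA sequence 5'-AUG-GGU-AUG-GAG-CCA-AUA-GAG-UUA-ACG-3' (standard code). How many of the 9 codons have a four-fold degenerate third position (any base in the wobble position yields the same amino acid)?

3

Codon 1 AUG (Met): third position 1-fold.
Codon 2 GGU (Gly): third position 4-fold.
Codon 3 AUG (Met): third position 1-fold.
Codon 4 GAG (Glu): third position 2-fold.
Codon 5 CCA (Pro): third position 4-fold.
Codon 6 AUA (Ile): third position 3-fold.
Codon 7 GAG (Glu): third position 2-fold.
Codon 8 UUA (Leu): third position 2-fold.
Codon 9 ACG (Thr): third position 4-fold.
Four-fold degenerate third positions: 3.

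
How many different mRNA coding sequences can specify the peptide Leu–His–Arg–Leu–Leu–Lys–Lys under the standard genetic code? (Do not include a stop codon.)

10368

Leu: 6 codons.
His: 2 codons.
Arg: 6 codons.
Leu: 6 codons.
Leu: 6 codons.
Lys: 2 codons.
Lys: 2 codons.
6 × 2 × 6 × 6 × 6 × 2 × 2 = 10368.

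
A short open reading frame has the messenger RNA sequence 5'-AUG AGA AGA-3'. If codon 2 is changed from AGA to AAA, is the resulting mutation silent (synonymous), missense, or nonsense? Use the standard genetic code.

missense

Position 5 falls in codon 2: AGA → Arg.
After the substitution the codon is AAA → Lys.
Arg ≠ Lys, so this is a missense mutation.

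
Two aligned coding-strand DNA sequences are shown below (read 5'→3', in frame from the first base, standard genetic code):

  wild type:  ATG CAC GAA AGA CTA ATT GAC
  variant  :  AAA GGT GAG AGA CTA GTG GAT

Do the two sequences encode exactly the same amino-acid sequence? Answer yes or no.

no

Codon 1: ATG Met / AAA Lys — nonsynonymous.
Codon 2: CAC His / GGT Gly — nonsynonymous.
Codon 3: GAA Glu / GAG Glu — synonymous.
Codon 4: AGA Arg / AGA Arg — identical.
Codon 5: CTA Leu / CTA Leu — identical.
Codon 6: ATT Ile / GTG Val — nonsynonymous.
Codon 7: GAC Asp / GAT Asp — synonymous.
Nonsynonymous differences: 3 → different protein.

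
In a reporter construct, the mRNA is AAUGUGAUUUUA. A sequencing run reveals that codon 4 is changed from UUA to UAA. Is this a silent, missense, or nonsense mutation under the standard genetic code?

nonsense

Position 11 falls in codon 4: UUA → Leu.
After the substitution the codon is UAA → Stop.
The new codon is a stop codon, so this is a nonsense mutation.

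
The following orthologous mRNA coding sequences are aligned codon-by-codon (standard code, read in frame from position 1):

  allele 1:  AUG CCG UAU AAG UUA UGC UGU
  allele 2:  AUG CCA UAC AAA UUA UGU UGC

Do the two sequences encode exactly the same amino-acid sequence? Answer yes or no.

yes

Codon 1: AUG Met / AUG Met — identical.
Codon 2: CCG Pro / CCA Pro — synonymous.
Codon 3: UAU Tyr / UAC Tyr — synonymous.
Codon 4: AAG Lys / AAA Lys — synonymous.
Codon 5: UUA Leu / UUA Leu — identical.
Codon 6: UGC Cys / UGU Cys — synonymous.
Codon 7: UGU Cys / UGC Cys — synonymous.
Nonsynonymous differences: 0 → same protein.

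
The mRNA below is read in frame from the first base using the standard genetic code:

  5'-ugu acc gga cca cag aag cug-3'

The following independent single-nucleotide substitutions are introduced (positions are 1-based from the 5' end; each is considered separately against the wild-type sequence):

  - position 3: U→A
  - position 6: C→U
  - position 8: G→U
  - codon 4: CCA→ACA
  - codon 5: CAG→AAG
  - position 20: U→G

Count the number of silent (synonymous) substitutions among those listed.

1

Codon 1: UGU (Cys) → UGA (Stop) — nonsense.
Codon 2: ACC (Thr) → ACU (Thr) — synonymous.
Codon 3: GGA (Gly) → GUA (Val) — missense.
Codon 4: CCA (Pro) → ACA (Thr) — missense.
Codon 5: CAG (Gln) → AAG (Lys) — missense.
Codon 7: CUG (Leu) → CGG (Arg) — missense.
Synonymous: 1 of 6.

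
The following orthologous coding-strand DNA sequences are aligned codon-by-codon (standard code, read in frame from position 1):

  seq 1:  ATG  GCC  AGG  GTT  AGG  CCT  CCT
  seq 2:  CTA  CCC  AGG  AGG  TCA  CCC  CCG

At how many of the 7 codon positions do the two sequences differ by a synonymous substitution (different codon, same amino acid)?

2

Codon 1: ATG Met / CTA Leu — nonsynonymous.
Codon 2: GCC Ala / CCC Pro — nonsynonymous.
Codon 3: AGG Arg / AGG Arg — identical.
Codon 4: GTT Val / AGG Arg — nonsynonymous.
Codon 5: AGG Arg / TCA Ser — nonsynonymous.
Codon 6: CCT Pro / CCC Pro — synonymous.
Codon 7: CCT Pro / CCG Pro — synonymous.
Synonymous differences: 2.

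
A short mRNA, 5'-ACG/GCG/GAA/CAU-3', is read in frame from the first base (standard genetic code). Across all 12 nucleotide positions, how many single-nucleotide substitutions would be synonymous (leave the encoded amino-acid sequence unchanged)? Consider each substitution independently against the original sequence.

8

Codon 1 (ACG, Thr): 3 synonymous substitutions.
Codon 2 (GCG, Ala): 3 synonymous substitutions.
Codon 3 (GAA, Glu): 1 synonymous substitution.
Codon 4 (CAU, His): 1 synonymous substitution.
Total: 3 + 3 + 1 + 1 = 8.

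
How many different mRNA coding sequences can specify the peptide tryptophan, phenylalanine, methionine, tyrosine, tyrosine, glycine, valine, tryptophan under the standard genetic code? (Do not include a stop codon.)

Trp: 1 codon.
Phe: 2 codons.
Met: 1 codon.
Tyr: 2 codons.
Tyr: 2 codons.
Gly: 4 codons.
Val: 4 codons.
Trp: 1 codon.
1 × 2 × 1 × 2 × 2 × 4 × 4 × 1 = 128.

128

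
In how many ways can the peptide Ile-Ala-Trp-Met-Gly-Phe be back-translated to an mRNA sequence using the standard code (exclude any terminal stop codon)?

Ile: 3 codons.
Ala: 4 codons.
Trp: 1 codon.
Met: 1 codon.
Gly: 4 codons.
Phe: 2 codons.
3 × 4 × 1 × 1 × 4 × 2 = 96.

96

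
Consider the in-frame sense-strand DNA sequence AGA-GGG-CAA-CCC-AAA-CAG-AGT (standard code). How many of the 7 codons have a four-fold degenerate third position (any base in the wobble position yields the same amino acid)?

2

Codon 1 AGA (Arg): third position 2-fold.
Codon 2 GGG (Gly): third position 4-fold.
Codon 3 CAA (Gln): third position 2-fold.
Codon 4 CCC (Pro): third position 4-fold.
Codon 5 AAA (Lys): third position 2-fold.
Codon 6 CAG (Gln): third position 2-fold.
Codon 7 AGT (Ser): third position 2-fold.
Four-fold degenerate third positions: 2.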